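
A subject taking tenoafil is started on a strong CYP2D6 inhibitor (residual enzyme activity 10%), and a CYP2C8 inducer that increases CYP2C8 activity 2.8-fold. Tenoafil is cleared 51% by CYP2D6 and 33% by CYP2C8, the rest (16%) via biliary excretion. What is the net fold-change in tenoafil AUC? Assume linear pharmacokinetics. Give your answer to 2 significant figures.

The CYP2D6 pathway (51% of clearance) is reduced to 0.1× activity: 0.51 × 0.1 = 0.051.
The CYP2C8 pathway (33% of clearance) rises to 2.8× activity: 0.33 × 2.8 = 0.924.
Non-CYP routes (16%) are unchanged.
New clearance relative to baseline: 0.051 + 0.924 + 0.16 = 1.135.
Net AUC ratio = 1 / 1.135 = 0.88.

0.88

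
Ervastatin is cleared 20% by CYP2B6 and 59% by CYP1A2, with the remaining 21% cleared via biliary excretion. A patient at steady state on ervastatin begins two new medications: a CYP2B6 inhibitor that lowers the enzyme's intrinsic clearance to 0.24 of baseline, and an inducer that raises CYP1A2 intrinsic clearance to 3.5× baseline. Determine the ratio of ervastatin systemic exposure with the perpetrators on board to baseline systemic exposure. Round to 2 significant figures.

0.43

CYP2B6: 0.2 × 0.24 = 0.048
CYP1A2: 0.59 × 3.5 = 2.065
Other: 0.21 (unchanged)
New clearance relative to baseline: 0.048 + 2.065 + 0.21 = 2.323.
Systemic exposure ∝ 1/CL: fold-change = 1 / 2.323 = 0.43.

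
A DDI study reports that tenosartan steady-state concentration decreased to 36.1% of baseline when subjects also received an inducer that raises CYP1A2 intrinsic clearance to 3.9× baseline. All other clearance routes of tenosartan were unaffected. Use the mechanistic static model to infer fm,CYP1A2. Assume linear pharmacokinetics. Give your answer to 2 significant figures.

0.61

Write x for the fraction cleared via CYP1A2. The observed steady-state concentration change means clearance rose to 1/0.361 = 2.77 of baseline.
Setting x·3.9 + (1 − x) = 2.77 and solving: x = (2.77 − 1)/(3.9 − 1) = 0.61.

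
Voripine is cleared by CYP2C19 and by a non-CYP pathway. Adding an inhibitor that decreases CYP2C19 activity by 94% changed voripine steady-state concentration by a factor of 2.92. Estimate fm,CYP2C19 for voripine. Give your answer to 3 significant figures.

0.700

Let fm be the CYP2C19 fraction. New clearance relative to baseline = fm × 0.06 + (1 − fm).
Steady-state concentration ratio = 1 / (new CL fraction), so new CL fraction = 1 / 2.92 = 0.3425.
fm × 0.06 + 1 − fm = 0.3425  ⇒  fm × (0.06 − 1) = −0.6575  ⇒  fm = 0.700.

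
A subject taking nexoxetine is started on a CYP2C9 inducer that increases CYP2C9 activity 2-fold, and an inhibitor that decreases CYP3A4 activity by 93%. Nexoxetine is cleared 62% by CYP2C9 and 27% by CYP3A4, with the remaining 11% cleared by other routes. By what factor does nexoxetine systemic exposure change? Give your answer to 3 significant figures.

The CYP2C9 pathway (62% of clearance) increases to 2× activity: 0.62 × 2 = 1.24.
The CYP3A4 pathway (27% of clearance) drops to 0.07× activity: 0.27 × 0.07 = 0.0189.
The remaining 11% of clearance is unaffected.
New clearance relative to baseline: 1.24 + 0.0189 + 0.11 = 1.3689.
Because systemic exposure varies inversely with clearance, the combined effect is 1 / 1.3689 = 0.731.

0.731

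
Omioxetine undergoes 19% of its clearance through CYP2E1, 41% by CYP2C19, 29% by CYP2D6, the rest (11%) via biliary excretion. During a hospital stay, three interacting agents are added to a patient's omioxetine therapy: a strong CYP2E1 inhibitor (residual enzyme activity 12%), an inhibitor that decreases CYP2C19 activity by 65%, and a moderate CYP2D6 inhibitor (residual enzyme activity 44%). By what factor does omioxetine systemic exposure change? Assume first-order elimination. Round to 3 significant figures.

The CYP2E1 pathway (19% of clearance) falls to 0.12× activity: 0.19 × 0.12 = 0.0228.
The CYP2C19 pathway (41% of clearance) drops to 0.35× activity: 0.41 × 0.35 = 0.1435.
The CYP2D6 pathway (29% of clearance) falls to 0.44× activity: 0.29 × 0.44 = 0.1276.
Non-CYP routes (11%) are unchanged.
CL_new/CL_old = 0.0228 + 0.1435 + 0.1276 + 0.11 = 0.4039.
Net systemic exposure ratio = 1 / 0.4039 = 2.48.

2.48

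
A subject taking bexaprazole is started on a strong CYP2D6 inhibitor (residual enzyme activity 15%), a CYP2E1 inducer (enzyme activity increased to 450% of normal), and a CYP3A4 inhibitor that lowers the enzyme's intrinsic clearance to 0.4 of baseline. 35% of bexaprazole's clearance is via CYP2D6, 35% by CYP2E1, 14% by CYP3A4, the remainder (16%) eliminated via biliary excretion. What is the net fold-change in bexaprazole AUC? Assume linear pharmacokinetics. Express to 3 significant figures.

0.542

CYP2D6: 0.35 × 0.15 = 0.0525
CYP2E1: 0.35 × 4.5 = 1.575
CYP3A4: 0.14 × 0.4 = 0.056
Other: 0.16 (unchanged)
New clearance relative to baseline: 0.0525 + 1.575 + 0.056 + 0.16 = 1.8435.
Because AUC varies inversely with clearance, the combined effect is 1 / 1.8435 = 0.542.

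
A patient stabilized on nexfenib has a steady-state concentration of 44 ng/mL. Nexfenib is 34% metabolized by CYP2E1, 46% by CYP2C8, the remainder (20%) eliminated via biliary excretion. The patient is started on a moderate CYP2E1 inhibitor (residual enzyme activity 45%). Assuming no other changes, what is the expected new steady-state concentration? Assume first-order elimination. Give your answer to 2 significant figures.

54 ng/mL

The CYP2E1 pathway (34% of clearance) is reduced to 0.45× activity: 0.34 × 0.45 = 0.153.
CYP2C8 (46%) and the residual 20% are unaffected.
Relative clearance = 0.153 + 0.46 + 0.2 = 0.813.
New steady-state concentration = baseline ÷ relative clearance = 44 / 0.813 = 54 ng/mL.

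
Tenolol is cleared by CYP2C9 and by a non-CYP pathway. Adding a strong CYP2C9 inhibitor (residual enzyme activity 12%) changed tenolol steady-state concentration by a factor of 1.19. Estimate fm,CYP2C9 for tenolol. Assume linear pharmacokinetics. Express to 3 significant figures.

Call the CYP2C9 fraction fm. After the interaction, CL_new/CL_old = fm × 0.12 + (1 − fm).
Steady-state concentration ratio = 1 / (new CL fraction), so new CL fraction = 1 / 1.19 = 0.8403.
fm × 0.12 + 1 − fm = 0.8403  ⇒  fm × (0.12 − 1) = −0.1597  ⇒  fm = 0.181.

0.181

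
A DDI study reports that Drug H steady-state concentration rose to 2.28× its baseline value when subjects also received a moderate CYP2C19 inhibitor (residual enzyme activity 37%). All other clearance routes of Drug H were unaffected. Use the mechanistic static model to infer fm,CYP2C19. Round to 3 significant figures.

0.891

Write x for the fraction cleared via CYP2C19. The observed steady-state concentration change means clearance fell to 1/2.28 = 0.4386 of baseline.
Only the CYP2C19 route changed, so 0.4386 = x·0.37 + (1 − x), giving x = 0.891.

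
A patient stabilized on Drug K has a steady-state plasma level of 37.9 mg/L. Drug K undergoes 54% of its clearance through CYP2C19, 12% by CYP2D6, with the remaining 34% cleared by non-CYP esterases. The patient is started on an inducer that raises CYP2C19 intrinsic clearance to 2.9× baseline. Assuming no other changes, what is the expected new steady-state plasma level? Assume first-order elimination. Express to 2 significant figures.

19 mg/L

The CYP2C19 pathway (54% of clearance) is boosted to 2.9× activity: 0.54 × 2.9 = 1.566.
CYP2D6 (12%) and the residual 34% are unaffected.
Relative clearance = 1.566 + 0.12 + 0.34 = 2.026.
New steady-state plasma level = baseline ÷ relative clearance = 37.9 / 2.026 = 19 mg/L.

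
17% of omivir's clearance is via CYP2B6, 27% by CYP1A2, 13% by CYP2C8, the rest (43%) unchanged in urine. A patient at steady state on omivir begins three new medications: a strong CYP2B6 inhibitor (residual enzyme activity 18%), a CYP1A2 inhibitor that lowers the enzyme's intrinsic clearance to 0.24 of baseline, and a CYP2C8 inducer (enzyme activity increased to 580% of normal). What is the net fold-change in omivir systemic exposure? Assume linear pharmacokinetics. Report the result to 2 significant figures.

The CYP2B6 pathway (17% of clearance) is reduced to 0.18× activity: 0.17 × 0.18 = 0.0306.
The CYP1A2 pathway (27% of clearance) drops to 0.24× activity: 0.27 × 0.24 = 0.0648.
The CYP2C8 pathway (13% of clearance) rises to 5.8× activity: 0.13 × 5.8 = 0.754.
Non-CYP routes (43%) are unchanged.
New clearance relative to baseline: 0.0306 + 0.0648 + 0.754 + 0.43 = 1.2794.
Because systemic exposure varies inversely with clearance, the combined effect is 1 / 1.2794 = 0.78.

0.78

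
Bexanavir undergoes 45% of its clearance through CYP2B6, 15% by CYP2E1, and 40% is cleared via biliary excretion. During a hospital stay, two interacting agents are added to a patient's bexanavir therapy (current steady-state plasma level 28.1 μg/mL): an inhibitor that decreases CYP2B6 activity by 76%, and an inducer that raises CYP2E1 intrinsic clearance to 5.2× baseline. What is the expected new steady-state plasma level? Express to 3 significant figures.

The CYP2B6 pathway (45% of clearance) is reduced to 0.24× activity: 0.45 × 0.24 = 0.108.
The CYP2E1 pathway (15% of clearance) is boosted to 5.2× activity: 0.15 × 5.2 = 0.78.
The remaining 40% of clearance is unaffected.
Relative clearance = 0.108 + 0.78 + 0.4 = 1.288.
New steady-state plasma level = 28.1 / 1.288 = 21.8 μg/mL (concentration scales inversely with clearance).

21.8 μg/mL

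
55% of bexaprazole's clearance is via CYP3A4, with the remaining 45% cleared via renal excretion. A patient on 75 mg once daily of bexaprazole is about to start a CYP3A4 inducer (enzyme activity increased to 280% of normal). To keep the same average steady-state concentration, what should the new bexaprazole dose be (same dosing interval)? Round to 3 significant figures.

The CYP3A4 pathway (55% of clearance) rises to 2.8× activity: 0.55 × 2.8 = 1.54.
The remaining 45% of clearance is unaffected.
Relative clearance = 1.54 + 0.45 = 1.99.
Exposure is unchanged when dose changes in proportion to clearance. New dose = 75 mg × 1.99 = 149 mg.

149 mg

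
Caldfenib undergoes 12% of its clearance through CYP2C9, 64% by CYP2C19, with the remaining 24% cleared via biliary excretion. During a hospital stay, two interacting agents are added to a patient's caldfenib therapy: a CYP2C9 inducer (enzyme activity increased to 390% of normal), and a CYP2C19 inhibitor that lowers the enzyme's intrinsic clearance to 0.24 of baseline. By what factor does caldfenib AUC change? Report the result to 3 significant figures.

1.16

The CYP2C9 pathway (12% of clearance) rises to 3.9× activity: 0.12 × 3.9 = 0.468.
The CYP2C19 pathway (64% of clearance) is reduced to 0.24× activity: 0.64 × 0.24 = 0.1536.
The remaining 24% of clearance is unaffected.
CL_new/CL_old = 0.468 + 0.1536 + 0.24 = 0.8616.
Because AUC varies inversely with clearance, the combined effect is 1 / 0.8616 = 1.16.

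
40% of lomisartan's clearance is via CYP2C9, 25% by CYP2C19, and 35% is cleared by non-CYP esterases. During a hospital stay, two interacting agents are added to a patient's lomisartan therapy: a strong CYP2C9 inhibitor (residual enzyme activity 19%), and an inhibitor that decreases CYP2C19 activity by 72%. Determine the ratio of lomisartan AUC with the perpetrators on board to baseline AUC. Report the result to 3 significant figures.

CYP2C9: 0.4 × 0.19 = 0.076
CYP2C19: 0.25 × 0.28 = 0.07
Other: 0.35 (unchanged)
CL_new/CL_old = 0.076 + 0.07 + 0.35 = 0.496.
Because AUC varies inversely with clearance, the combined effect is 1 / 0.496 = 2.02.

2.02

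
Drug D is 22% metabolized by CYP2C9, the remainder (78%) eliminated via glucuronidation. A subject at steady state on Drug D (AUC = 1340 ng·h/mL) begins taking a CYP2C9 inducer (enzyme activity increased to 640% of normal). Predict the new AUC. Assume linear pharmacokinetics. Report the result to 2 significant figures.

The CYP2C9 pathway (22% of clearance) rises to 6.4× activity: 0.22 × 6.4 = 1.408.
Non-CYP routes (78%) are unchanged.
New clearance relative to baseline: 1.408 + 0.78 = 2.188.
With dosing unchanged, AUC scales as 1/CL: 1340 / 2.188 = 6.1 × 10² ng·h/mL.

6.1 × 10² ng·h/mL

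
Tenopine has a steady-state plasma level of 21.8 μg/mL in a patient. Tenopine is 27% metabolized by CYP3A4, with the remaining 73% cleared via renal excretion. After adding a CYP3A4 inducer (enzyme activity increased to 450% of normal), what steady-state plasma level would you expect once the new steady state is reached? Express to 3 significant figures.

CYP3A4: 0.27 × 4.5 = 1.215
Other: 0.73 (unchanged)
CL_new/CL_old = 1.215 + 0.73 = 1.945.
With dosing unchanged, steady-state plasma level scales as 1/CL: 21.8 / 1.945 = 11.2 μg/mL.

11.2 μg/mL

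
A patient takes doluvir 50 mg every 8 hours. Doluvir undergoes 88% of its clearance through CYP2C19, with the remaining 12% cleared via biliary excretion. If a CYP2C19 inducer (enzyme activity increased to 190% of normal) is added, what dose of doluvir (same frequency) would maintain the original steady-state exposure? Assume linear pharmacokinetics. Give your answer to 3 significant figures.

The CYP2C19 pathway (88% of clearance) is boosted to 1.9× activity: 0.88 × 1.9 = 1.672.
The remaining 12% of clearance is unaffected.
New clearance relative to baseline: 1.672 + 0.12 = 1.792.
Css,avg = (dose rate)/CL, so holding Css fixed requires dose ∝ CL: 50 × 1.792 = 89.6 mg.

89.6 mg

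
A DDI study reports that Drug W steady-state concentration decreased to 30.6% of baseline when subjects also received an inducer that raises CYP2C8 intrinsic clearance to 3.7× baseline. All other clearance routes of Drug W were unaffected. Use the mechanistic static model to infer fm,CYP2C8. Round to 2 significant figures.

CL'/CL = 1 / 0.306 = 3.268
3.7·fm + (1 − fm) = 3.268
fm = (3.268 − 1) / (3.7 − 1) = 0.84

0.84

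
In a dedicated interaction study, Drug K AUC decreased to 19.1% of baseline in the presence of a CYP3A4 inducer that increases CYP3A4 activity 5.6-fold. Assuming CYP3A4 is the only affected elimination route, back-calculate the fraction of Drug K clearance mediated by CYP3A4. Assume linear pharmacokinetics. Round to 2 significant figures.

0.92

Let fm be the CYP3A4 fraction. New clearance relative to baseline = fm × 5.6 + (1 − fm).
AUC ratio = 1 / (new CL fraction), so new CL fraction = 1 / 0.191 = 5.236.
fm × 5.6 + 1 − fm = 5.236  ⇒  fm × (5.6 − 1) = 4.236  ⇒  fm = 0.92.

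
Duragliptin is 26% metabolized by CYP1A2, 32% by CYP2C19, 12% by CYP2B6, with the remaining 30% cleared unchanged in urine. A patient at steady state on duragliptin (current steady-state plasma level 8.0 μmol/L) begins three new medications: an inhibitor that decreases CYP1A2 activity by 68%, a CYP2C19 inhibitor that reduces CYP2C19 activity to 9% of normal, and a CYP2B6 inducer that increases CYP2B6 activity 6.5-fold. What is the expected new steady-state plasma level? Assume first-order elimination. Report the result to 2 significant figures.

6.7 μmol/L

CYP1A2: 0.26 × 0.32 = 0.0832
CYP2C19: 0.32 × 0.09 = 0.0288
CYP2B6: 0.12 × 6.5 = 0.78
Other: 0.3 (unchanged)
Relative clearance = 0.0832 + 0.0288 + 0.78 + 0.3 = 1.192.
New steady-state plasma level = 8.0 / 1.192 = 6.7 μmol/L (concentration scales inversely with clearance).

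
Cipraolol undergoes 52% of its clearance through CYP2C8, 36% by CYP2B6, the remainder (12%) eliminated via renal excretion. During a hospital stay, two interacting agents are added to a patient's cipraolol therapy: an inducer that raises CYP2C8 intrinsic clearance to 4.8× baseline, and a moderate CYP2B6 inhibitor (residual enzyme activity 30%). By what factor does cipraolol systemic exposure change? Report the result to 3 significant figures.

0.367

The CYP2C8 pathway (52% of clearance) rises to 4.8× activity: 0.52 × 4.8 = 2.496.
The CYP2B6 pathway (36% of clearance) is reduced to 0.3× activity: 0.36 × 0.3 = 0.108.
Non-CYP routes (12%) are unchanged.
Relative clearance = 2.496 + 0.108 + 0.12 = 2.724.
Because systemic exposure varies inversely with clearance, the combined effect is 1 / 2.724 = 0.367.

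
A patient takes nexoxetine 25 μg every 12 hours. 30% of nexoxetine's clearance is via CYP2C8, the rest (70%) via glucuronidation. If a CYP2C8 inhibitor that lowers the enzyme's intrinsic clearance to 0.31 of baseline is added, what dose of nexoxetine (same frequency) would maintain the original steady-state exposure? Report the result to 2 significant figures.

20 μg

The CYP2C8 pathway (30% of clearance) drops to 0.31× activity: 0.3 × 0.31 = 0.093.
The remaining 70% of clearance is unaffected.
New clearance relative to baseline: 0.093 + 0.7 = 0.793.
Css,avg = (dose rate)/CL, so holding Css fixed requires dose ∝ CL: 25 × 0.793 = 20 μg.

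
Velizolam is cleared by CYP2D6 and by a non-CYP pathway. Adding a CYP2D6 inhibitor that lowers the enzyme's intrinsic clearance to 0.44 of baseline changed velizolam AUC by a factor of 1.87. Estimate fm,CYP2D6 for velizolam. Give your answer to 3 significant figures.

CL'/CL = 1 / 1.87 = 0.5348
0.44·fm + (1 − fm) = 0.5348
fm = (0.5348 − 1) / (0.44 − 1) = 0.831

0.831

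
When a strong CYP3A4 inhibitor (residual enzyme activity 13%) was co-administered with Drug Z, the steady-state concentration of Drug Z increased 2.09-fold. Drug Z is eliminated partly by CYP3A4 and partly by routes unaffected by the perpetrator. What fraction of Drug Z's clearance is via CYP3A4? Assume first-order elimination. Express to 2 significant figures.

Let x = fm,CYP3A4. Because steady-state concentration ∝ 1/CL, relative clearance fell to 1/2.09 = 0.4785.
Only the CYP3A4 route changed, so 0.4785 = x·0.13 + (1 − x), giving x = 0.60.

0.60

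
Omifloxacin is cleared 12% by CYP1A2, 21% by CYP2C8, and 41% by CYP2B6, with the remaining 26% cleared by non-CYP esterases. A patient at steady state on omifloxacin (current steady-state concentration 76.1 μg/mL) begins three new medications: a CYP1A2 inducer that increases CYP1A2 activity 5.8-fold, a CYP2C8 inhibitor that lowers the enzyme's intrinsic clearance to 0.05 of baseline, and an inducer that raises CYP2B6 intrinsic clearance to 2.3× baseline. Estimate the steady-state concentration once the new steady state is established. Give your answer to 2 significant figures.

40 μg/mL

The CYP1A2 pathway (12% of clearance) increases to 5.8× activity: 0.12 × 5.8 = 0.696.
The CYP2C8 pathway (21% of clearance) drops to 0.05× activity: 0.21 × 0.05 = 0.0105.
The CYP2B6 pathway (41% of clearance) is boosted to 2.3× activity: 0.41 × 2.3 = 0.943.
Non-CYP routes (26%) are unchanged.
New clearance relative to baseline: 0.696 + 0.0105 + 0.943 + 0.26 = 1.9095.
Dividing the baseline by the relative clearance: 76.1 / 1.9095 = 40 μg/mL.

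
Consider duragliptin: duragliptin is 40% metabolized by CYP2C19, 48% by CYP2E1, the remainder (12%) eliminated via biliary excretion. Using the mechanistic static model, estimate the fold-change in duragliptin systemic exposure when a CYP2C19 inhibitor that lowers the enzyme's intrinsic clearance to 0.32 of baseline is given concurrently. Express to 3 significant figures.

1.37

CYP2C19: 0.4 × 0.32 = 0.128
CYP2E1: 0.48 (unchanged)
Other: 0.12 (unchanged)
New clearance relative to baseline: 0.128 + 0.48 + 0.12 = 0.728.
Systemic exposure is inversely proportional to clearance, so the fold-change is 1 / 0.728 = 1.37.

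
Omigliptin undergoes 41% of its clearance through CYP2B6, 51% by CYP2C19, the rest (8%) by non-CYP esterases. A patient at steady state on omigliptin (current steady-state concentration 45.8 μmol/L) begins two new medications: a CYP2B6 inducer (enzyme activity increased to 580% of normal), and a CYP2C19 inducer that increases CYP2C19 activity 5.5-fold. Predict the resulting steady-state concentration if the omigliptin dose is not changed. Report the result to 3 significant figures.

8.70 μmol/L

The CYP2B6 pathway (41% of clearance) is boosted to 5.8× activity: 0.41 × 5.8 = 2.378.
The CYP2C19 pathway (51% of clearance) increases to 5.5× activity: 0.51 × 5.5 = 2.805.
The remaining 8% of clearance is unaffected.
CL_new/CL_old = 2.378 + 2.805 + 0.08 = 5.263.
Dividing the baseline by the relative clearance: 45.8 / 5.263 = 8.70 μmol/L.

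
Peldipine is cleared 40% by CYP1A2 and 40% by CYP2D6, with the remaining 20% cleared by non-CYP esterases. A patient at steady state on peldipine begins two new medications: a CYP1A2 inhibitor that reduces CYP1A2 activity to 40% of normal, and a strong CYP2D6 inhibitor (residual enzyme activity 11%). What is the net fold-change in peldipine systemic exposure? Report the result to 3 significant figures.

The CYP1A2 pathway (40% of clearance) drops to 0.4× activity: 0.4 × 0.4 = 0.16.
The CYP2D6 pathway (40% of clearance) falls to 0.11× activity: 0.4 × 0.11 = 0.044.
Non-CYP routes (20%) are unchanged.
New clearance relative to baseline: 0.16 + 0.044 + 0.2 = 0.404.
Net systemic exposure ratio = 1 / 0.404 = 2.48.

2.48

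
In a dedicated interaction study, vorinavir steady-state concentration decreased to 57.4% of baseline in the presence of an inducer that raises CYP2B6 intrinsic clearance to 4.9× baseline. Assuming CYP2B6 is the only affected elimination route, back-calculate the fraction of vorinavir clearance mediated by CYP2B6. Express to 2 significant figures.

Write x for the fraction cleared via CYP2B6. The observed steady-state concentration change means clearance rose to 1/0.574 = 1.742 of baseline.
Only the CYP2B6 route changed, so 1.742 = x·4.9 + (1 − x), giving x = 0.19.

0.19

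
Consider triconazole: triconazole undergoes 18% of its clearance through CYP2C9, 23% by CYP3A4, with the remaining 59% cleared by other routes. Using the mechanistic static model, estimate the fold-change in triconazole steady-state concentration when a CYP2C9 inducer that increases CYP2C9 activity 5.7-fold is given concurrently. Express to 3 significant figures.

0.542

The CYP2C9 pathway (18% of clearance) rises to 5.7× activity: 0.18 × 5.7 = 1.026.
CYP3A4 (23%) and the residual 59% are unaffected.
New clearance relative to baseline: 1.026 + 0.23 + 0.59 = 1.846.
Since steady-state concentration ∝ 1/CL, the ratio is 1 / 1.846 = 0.542.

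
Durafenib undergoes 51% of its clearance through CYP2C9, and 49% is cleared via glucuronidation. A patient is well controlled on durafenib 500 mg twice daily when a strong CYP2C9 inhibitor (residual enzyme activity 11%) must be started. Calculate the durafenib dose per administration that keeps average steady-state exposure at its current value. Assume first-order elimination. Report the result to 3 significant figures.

CYP2C9: 0.51 × 0.11 = 0.0561
Other: 0.49 (unchanged)
Relative clearance = 0.0561 + 0.49 = 0.5461.
To maintain the same steady-state level, dose must scale with clearance: new dose = 500 × 0.5461 = 273 mg.

273 mg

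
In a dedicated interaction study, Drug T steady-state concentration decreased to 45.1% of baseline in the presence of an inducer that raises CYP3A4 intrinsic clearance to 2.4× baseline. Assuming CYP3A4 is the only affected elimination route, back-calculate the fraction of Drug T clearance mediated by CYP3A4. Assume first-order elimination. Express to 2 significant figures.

CL'/CL = 1 / 0.451 = 2.217
2.4·fm + (1 − fm) = 2.217
fm = (2.217 − 1) / (2.4 − 1) = 0.87

0.87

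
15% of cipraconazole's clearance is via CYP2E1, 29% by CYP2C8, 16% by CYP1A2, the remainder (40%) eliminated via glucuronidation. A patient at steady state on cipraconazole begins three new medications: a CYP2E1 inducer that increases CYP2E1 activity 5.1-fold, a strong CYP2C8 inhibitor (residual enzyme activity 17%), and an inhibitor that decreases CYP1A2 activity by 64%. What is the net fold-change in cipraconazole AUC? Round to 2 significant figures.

0.79

CYP2E1: 0.15 × 5.1 = 0.765
CYP2C8: 0.29 × 0.17 = 0.0493
CYP1A2: 0.16 × 0.36 = 0.0576
Other: 0.4 (unchanged)
Relative clearance = 0.765 + 0.0493 + 0.0576 + 0.4 = 1.2719.
Net AUC ratio = 1 / 1.2719 = 0.79.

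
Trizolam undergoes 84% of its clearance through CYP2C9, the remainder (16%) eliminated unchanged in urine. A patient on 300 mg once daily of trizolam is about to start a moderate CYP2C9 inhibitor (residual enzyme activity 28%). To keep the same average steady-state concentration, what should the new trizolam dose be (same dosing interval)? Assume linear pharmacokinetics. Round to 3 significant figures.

119 mg

CYP2C9: 0.84 × 0.28 = 0.2352
Other: 0.16 (unchanged)
New clearance relative to baseline: 0.2352 + 0.16 = 0.3952.
Css,avg = (dose rate)/CL, so holding Css fixed requires dose ∝ CL: 300 × 0.3952 = 119 mg.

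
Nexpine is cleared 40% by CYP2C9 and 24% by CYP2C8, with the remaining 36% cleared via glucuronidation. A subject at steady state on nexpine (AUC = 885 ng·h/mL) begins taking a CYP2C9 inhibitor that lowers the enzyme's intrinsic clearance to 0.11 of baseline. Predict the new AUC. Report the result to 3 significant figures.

CYP2C9: 0.4 × 0.11 = 0.044
CYP2C8: 0.24 (unchanged)
Other: 0.36 (unchanged)
New clearance relative to baseline: 0.044 + 0.24 + 0.36 = 0.644.
With dosing unchanged, AUC scales as 1/CL: 885 / 0.644 = 1.37 × 10³ ng·h/mL.

1.37 × 10³ ng·h/mL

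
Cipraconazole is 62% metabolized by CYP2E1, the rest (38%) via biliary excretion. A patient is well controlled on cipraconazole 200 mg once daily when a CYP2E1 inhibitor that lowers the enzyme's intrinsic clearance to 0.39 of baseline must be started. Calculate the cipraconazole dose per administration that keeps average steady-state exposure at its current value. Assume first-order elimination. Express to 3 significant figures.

The CYP2E1 pathway (62% of clearance) is reduced to 0.39× activity: 0.62 × 0.39 = 0.2418.
Non-CYP routes (38%) are unchanged.
Relative clearance = 0.2418 + 0.38 = 0.6218.
Exposure is unchanged when dose changes in proportion to clearance. New dose = 200 mg × 0.6218 = 124 mg.

124 mg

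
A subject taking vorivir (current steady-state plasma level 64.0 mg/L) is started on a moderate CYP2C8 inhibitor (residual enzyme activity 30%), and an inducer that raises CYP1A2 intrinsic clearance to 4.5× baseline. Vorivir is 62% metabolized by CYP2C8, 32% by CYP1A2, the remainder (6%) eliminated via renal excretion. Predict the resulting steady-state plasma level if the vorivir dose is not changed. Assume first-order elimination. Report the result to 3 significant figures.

The CYP2C8 pathway (62% of clearance) drops to 0.3× activity: 0.62 × 0.3 = 0.186.
The CYP1A2 pathway (32% of clearance) is boosted to 4.5× activity: 0.32 × 4.5 = 1.44.
Non-CYP routes (6%) are unchanged.
New clearance relative to baseline: 0.186 + 1.44 + 0.06 = 1.686.
Dividing the baseline by the relative clearance: 64.0 / 1.686 = 38.0 mg/L.

38.0 mg/L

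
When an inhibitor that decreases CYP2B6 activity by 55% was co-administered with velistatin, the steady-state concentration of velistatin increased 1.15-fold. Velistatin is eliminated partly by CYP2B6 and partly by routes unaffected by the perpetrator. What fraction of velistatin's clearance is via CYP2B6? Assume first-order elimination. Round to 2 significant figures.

Write x for the fraction cleared via CYP2B6. The observed steady-state concentration change means clearance fell to 1/1.15 = 0.8696 of baseline.
Only the CYP2B6 route changed, so 0.8696 = x·0.45 + (1 − x), giving x = 0.24.

0.24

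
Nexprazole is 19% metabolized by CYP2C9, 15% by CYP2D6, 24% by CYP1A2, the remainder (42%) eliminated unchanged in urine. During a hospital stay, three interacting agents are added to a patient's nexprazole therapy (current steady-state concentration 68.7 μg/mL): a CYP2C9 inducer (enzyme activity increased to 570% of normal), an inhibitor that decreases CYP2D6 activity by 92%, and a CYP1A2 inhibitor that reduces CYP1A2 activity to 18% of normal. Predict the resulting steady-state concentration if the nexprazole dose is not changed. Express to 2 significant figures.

The CYP2C9 pathway (19% of clearance) is boosted to 5.7× activity: 0.19 × 5.7 = 1.083.
The CYP2D6 pathway (15% of clearance) drops to 0.08× activity: 0.15 × 0.08 = 0.012.
The CYP1A2 pathway (24% of clearance) falls to 0.18× activity: 0.24 × 0.18 = 0.0432.
The remaining 42% of clearance is unaffected.
CL_new/CL_old = 1.083 + 0.012 + 0.0432 + 0.42 = 1.5582.
Dividing the baseline by the relative clearance: 68.7 / 1.5582 = 44 μg/mL.

44 μg/mL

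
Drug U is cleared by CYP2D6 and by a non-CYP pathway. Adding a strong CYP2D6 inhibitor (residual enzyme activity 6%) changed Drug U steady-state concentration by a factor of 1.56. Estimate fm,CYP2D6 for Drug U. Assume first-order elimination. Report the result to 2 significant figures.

Let x = fm,CYP2D6. Because steady-state concentration ∝ 1/CL, relative clearance fell to 1/1.56 = 0.641.
Only the CYP2D6 route changed, so 0.641 = x·0.06 + (1 − x), giving x = 0.38.

0.38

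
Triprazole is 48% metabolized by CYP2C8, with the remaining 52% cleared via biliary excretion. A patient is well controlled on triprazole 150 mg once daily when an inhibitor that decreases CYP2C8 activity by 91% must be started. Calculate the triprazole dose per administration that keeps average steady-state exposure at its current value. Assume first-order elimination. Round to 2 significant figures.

CYP2C8: 0.48 × 0.09 = 0.0432
Other: 0.52 (unchanged)
New clearance relative to baseline: 0.0432 + 0.52 = 0.5632.
Exposure is unchanged when dose changes in proportion to clearance. New dose = 150 mg × 0.5632 = 84 mg.

84 mg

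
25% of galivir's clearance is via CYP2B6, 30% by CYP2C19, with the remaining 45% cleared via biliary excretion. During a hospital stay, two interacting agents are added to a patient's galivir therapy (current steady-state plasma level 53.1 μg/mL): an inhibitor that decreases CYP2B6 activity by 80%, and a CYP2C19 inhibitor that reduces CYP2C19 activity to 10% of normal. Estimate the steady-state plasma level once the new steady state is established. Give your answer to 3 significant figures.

The CYP2B6 pathway (25% of clearance) is reduced to 0.2× activity: 0.25 × 0.2 = 0.05.
The CYP2C19 pathway (30% of clearance) drops to 0.1× activity: 0.3 × 0.1 = 0.03.
Non-CYP routes (45%) are unchanged.
CL_new/CL_old = 0.05 + 0.03 + 0.45 = 0.53.
New steady-state plasma level = 53.1 / 0.53 = 100 μg/mL (concentration scales inversely with clearance).

100 μg/mL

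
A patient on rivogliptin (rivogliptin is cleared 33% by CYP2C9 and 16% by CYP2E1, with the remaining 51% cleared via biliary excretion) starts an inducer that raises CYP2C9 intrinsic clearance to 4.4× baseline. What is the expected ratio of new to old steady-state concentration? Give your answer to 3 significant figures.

0.471

The CYP2C9 pathway (33% of clearance) rises to 4.4× activity: 0.33 × 4.4 = 1.452.
CYP2E1 (16%) and the residual 51% are unaffected.
New clearance relative to baseline: 1.452 + 0.16 + 0.51 = 2.122.
Steady-state concentration ratio = CL_old/CL_new = 1 / 2.122 = 0.471.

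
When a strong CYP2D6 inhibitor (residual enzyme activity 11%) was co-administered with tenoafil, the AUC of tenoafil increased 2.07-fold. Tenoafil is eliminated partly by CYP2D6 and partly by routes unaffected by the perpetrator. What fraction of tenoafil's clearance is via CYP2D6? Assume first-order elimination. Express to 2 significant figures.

0.58

Write x for the fraction cleared via CYP2D6. The observed AUC change means clearance fell to 1/2.07 = 0.4831 of baseline.
Only the CYP2D6 route changed, so 0.4831 = x·0.11 + (1 − x), giving x = 0.58.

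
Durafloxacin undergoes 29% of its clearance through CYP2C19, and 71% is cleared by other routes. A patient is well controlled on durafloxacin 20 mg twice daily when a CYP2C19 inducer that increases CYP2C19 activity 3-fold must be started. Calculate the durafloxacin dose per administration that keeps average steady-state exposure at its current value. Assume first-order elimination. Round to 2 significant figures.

32 mg

The CYP2C19 pathway (29% of clearance) rises to 3× activity: 0.29 × 3 = 0.87.
The remaining 71% of clearance is unaffected.
CL_new/CL_old = 0.87 + 0.71 = 1.58.
Css,avg = (dose rate)/CL, so holding Css fixed requires dose ∝ CL: 20 × 1.58 = 32 mg.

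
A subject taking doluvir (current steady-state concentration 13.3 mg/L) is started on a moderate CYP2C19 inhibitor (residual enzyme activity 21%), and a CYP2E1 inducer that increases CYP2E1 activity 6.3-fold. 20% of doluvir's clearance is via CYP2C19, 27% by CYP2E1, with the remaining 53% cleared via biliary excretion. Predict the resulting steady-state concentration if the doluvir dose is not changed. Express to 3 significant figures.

The CYP2C19 pathway (20% of clearance) is reduced to 0.21× activity: 0.2 × 0.21 = 0.042.
The CYP2E1 pathway (27% of clearance) is boosted to 6.3× activity: 0.27 × 6.3 = 1.701.
The remaining 53% of clearance is unaffected.
Relative clearance = 0.042 + 1.701 + 0.53 = 2.273.
New steady-state concentration = 13.3 / 2.273 = 5.85 mg/L (concentration scales inversely with clearance).

5.85 mg/L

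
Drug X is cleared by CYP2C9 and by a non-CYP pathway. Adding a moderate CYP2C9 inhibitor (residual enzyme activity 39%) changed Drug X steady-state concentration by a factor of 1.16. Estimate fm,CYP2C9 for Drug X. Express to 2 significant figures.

CL'/CL = 1 / 1.16 = 0.8621
0.39·fm + (1 − fm) = 0.8621
fm = (0.8621 − 1) / (0.39 − 1) = 0.23

0.23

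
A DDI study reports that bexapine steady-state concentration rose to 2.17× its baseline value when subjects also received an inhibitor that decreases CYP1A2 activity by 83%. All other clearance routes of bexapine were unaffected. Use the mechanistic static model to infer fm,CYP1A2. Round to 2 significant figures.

0.65

Let x = fm,CYP1A2. Because steady-state concentration ∝ 1/CL, relative clearance fell to 1/2.17 = 0.4608.
Setting x·0.17 + (1 − x) = 0.4608 and solving: x = (0.4608 − 1)/(0.17 − 1) = 0.65.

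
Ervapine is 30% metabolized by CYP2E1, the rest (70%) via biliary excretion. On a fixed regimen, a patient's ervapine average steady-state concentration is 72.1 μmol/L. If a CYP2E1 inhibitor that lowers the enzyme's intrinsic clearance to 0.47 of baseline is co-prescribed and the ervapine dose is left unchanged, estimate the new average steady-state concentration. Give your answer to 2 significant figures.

The CYP2E1 pathway (30% of clearance) falls to 0.47× activity: 0.3 × 0.47 = 0.141.
Non-CYP routes (70%) are unchanged.
CL_new/CL_old = 0.141 + 0.7 = 0.841.
New average steady-state concentration = baseline ÷ relative clearance = 72.1 / 0.841 = 86 μmol/L.

86 μmol/L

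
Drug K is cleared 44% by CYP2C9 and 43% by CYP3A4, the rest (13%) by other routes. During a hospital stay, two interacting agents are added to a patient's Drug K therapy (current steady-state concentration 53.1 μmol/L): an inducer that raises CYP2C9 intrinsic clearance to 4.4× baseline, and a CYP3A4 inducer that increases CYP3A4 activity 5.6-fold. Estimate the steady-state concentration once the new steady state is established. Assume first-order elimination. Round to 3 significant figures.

The CYP2C9 pathway (44% of clearance) rises to 4.4× activity: 0.44 × 4.4 = 1.936.
The CYP3A4 pathway (43% of clearance) increases to 5.6× activity: 0.43 × 5.6 = 2.408.
Non-CYP routes (13%) are unchanged.
Relative clearance = 1.936 + 2.408 + 0.13 = 4.474.
Dividing the baseline by the relative clearance: 53.1 / 4.474 = 11.9 μmol/L.

11.9 μmol/L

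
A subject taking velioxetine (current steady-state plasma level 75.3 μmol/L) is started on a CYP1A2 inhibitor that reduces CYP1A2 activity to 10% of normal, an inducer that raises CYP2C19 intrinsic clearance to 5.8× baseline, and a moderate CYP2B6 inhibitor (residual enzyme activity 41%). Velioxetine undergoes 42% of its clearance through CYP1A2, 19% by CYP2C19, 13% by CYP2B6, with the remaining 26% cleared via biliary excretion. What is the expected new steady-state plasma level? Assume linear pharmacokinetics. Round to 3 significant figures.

The CYP1A2 pathway (42% of clearance) drops to 0.1× activity: 0.42 × 0.1 = 0.042.
The CYP2C19 pathway (19% of clearance) is boosted to 5.8× activity: 0.19 × 5.8 = 1.102.
The CYP2B6 pathway (13% of clearance) falls to 0.41× activity: 0.13 × 0.41 = 0.0533.
The remaining 26% of clearance is unaffected.
CL_new/CL_old = 0.042 + 1.102 + 0.0533 + 0.26 = 1.4573.
Dividing the baseline by the relative clearance: 75.3 / 1.4573 = 51.7 μmol/L.

51.7 μmol/L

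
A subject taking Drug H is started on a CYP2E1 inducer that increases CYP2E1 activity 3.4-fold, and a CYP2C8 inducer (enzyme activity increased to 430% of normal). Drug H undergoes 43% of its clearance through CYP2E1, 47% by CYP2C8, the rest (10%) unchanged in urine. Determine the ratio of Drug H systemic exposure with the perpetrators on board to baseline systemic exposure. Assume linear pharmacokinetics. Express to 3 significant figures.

0.279

The CYP2E1 pathway (43% of clearance) increases to 3.4× activity: 0.43 × 3.4 = 1.462.
The CYP2C8 pathway (47% of clearance) rises to 4.3× activity: 0.47 × 4.3 = 2.021.
Non-CYP routes (10%) are unchanged.
New clearance relative to baseline: 1.462 + 2.021 + 0.1 = 3.583.
Systemic exposure ∝ 1/CL: fold-change = 1 / 3.583 = 0.279.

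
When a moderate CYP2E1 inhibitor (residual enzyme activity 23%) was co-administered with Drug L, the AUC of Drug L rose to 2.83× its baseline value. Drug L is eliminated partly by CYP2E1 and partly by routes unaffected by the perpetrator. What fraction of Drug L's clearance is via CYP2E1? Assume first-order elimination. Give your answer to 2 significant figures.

Let x = fm,CYP2E1. Because AUC ∝ 1/CL, relative clearance fell to 1/2.83 = 0.3534.
Setting x·0.23 + (1 − x) = 0.3534 and solving: x = (0.3534 − 1)/(0.23 − 1) = 0.84.

0.84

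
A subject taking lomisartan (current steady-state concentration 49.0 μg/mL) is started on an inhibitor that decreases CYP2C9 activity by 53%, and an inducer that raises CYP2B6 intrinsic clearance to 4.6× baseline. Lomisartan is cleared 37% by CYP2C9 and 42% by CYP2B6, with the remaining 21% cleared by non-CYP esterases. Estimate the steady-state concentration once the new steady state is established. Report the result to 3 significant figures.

21.2 μg/mL

CYP2C9: 0.37 × 0.47 = 0.1739
CYP2B6: 0.42 × 4.6 = 1.932
Other: 0.21 (unchanged)
Relative clearance = 0.1739 + 1.932 + 0.21 = 2.3159.
New steady-state concentration = 49.0 / 2.3159 = 21.2 μg/mL (concentration scales inversely with clearance).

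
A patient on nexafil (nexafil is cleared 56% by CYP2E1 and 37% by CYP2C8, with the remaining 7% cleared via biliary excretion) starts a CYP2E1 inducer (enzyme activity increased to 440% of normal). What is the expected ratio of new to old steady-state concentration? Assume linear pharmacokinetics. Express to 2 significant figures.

CYP2E1: 0.56 × 4.4 = 2.464
CYP2C8: 0.37 (unchanged)
Other: 0.07 (unchanged)
CL_new/CL_old = 2.464 + 0.37 + 0.07 = 2.904.
Since steady-state concentration ∝ 1/CL, the ratio is 1 / 2.904 = 0.34.

0.34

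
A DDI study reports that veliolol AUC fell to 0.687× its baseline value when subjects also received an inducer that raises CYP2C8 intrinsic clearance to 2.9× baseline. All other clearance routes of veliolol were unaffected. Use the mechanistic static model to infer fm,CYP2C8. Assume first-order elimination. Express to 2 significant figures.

CL'/CL = 1 / 0.687 = 1.456
2.9·fm + (1 − fm) = 1.456
fm = (1.456 − 1) / (2.9 − 1) = 0.24

0.24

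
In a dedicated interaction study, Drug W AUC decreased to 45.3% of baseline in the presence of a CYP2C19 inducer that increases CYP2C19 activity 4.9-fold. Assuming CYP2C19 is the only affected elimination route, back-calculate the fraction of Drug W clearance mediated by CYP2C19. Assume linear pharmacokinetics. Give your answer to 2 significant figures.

0.31

CL'/CL = 1 / 0.453 = 2.208
4.9·fm + (1 − fm) = 2.208
fm = (2.208 − 1) / (4.9 − 1) = 0.31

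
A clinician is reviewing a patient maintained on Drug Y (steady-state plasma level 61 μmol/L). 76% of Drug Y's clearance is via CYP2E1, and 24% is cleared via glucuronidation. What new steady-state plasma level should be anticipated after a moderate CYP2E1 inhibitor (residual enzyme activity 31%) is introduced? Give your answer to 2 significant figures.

1.3 × 10² μmol/L

CYP2E1: 0.76 × 0.31 = 0.2356
Other: 0.24 (unchanged)
CL_new/CL_old = 0.2356 + 0.24 = 0.4756.
With dosing unchanged, steady-state plasma level scales as 1/CL: 61 / 0.4756 = 1.3 × 10² μmol/L.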